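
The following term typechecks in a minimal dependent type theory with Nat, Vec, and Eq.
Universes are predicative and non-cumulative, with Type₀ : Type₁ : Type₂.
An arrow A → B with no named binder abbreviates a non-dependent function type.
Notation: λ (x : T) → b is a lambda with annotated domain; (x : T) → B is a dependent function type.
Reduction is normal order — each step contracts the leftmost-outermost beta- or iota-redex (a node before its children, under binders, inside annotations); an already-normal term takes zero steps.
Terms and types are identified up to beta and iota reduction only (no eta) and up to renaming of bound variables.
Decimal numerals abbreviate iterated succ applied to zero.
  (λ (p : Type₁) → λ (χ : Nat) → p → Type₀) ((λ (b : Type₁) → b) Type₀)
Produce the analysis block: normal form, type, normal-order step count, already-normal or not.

normal form:
  λ (p : Nat) → Type₀ → Type₀
the term's type:
  Nat → Type₁
reduction steps (normal order): 2
already normal: no
first redex: a beta-redex


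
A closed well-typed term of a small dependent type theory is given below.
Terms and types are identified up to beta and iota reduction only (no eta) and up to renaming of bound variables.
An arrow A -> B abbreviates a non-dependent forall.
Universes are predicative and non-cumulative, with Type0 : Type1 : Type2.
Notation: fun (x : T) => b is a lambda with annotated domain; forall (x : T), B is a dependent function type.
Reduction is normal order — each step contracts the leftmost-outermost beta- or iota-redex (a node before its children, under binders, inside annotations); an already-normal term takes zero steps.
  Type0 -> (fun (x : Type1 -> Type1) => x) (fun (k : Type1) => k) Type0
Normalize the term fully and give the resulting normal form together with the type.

normal form:
  Type0 -> Type0
the term's type:
  Type1


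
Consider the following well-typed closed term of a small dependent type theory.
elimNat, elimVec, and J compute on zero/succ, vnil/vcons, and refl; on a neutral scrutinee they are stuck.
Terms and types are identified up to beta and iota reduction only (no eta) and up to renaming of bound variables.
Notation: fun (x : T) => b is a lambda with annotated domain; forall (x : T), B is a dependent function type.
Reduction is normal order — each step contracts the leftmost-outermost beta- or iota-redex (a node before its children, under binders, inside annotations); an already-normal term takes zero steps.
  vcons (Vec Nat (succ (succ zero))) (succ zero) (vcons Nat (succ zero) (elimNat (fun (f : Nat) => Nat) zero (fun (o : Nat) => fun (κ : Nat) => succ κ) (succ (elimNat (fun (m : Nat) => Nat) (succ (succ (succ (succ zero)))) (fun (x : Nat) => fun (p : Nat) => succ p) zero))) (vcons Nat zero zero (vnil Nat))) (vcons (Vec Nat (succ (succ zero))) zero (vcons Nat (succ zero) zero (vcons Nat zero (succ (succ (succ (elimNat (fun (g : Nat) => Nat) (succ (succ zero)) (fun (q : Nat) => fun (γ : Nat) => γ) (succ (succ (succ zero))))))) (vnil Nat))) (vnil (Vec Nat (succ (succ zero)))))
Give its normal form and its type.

resulting normal form:
  vcons (Vec Nat (succ (succ zero))) (succ zero) (vcons Nat (succ zero) (succ (succ (succ (succ (succ zero))))) (vcons Nat zero zero (vnil Nat))) (vcons (Vec Nat (succ (succ zero))) zero (vcons Nat (succ zero) zero (vcons Nat zero (succ (succ (succ (succ (succ zero))))) (vnil Nat))) (vnil (Vec Nat (succ (succ zero)))))
the term's type:
  Vec (Vec Nat (succ (succ zero))) (succ (succ zero))
observation: reduction starts at an elimNat iota-redex, and 27 normal-order steps reach the normal form.


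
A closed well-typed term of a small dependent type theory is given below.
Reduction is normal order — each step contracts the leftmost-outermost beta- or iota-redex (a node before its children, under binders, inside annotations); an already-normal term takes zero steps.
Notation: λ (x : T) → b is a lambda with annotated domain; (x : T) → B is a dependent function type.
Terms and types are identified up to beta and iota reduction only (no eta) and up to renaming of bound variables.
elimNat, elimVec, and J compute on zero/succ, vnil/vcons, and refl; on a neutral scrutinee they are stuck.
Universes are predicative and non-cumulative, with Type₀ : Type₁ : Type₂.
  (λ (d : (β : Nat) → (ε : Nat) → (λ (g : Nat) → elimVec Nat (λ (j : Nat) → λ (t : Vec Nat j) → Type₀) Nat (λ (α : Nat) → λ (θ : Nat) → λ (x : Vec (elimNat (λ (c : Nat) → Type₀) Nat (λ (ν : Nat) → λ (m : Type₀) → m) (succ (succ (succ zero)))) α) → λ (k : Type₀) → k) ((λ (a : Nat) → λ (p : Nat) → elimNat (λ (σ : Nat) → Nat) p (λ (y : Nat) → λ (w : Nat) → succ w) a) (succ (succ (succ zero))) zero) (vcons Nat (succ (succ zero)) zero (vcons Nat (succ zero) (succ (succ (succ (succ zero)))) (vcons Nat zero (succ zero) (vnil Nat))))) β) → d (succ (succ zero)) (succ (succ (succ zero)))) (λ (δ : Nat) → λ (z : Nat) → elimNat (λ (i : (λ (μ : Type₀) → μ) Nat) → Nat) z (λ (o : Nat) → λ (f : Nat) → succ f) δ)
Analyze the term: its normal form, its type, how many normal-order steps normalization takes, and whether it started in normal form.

resulting normal form:
  succ (succ (succ (succ (succ zero))))
type:
  Nat
normal-order step count: 10
started in normal form: no
first redex: a beta-redex


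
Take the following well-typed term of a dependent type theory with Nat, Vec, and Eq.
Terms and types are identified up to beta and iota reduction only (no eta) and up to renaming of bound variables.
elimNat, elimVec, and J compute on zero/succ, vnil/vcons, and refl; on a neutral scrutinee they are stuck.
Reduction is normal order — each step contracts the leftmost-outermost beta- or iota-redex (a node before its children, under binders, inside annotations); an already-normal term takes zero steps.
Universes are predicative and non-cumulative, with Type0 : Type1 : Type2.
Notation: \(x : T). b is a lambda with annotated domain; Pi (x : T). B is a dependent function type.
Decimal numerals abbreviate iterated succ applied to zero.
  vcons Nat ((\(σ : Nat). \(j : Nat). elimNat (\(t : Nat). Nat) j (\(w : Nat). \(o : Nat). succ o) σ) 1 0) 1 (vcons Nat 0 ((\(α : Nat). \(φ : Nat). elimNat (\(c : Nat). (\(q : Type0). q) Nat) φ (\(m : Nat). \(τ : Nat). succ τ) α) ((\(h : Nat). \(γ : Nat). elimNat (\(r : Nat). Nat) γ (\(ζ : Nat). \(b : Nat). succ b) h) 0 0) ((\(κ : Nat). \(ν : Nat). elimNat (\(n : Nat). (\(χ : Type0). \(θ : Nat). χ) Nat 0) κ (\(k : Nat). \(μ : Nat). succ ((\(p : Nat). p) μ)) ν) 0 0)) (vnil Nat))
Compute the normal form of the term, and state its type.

normal form:
  vcons Nat 1 1 (vcons Nat 0 0 (vnil Nat))
type:
  Vec Nat 2


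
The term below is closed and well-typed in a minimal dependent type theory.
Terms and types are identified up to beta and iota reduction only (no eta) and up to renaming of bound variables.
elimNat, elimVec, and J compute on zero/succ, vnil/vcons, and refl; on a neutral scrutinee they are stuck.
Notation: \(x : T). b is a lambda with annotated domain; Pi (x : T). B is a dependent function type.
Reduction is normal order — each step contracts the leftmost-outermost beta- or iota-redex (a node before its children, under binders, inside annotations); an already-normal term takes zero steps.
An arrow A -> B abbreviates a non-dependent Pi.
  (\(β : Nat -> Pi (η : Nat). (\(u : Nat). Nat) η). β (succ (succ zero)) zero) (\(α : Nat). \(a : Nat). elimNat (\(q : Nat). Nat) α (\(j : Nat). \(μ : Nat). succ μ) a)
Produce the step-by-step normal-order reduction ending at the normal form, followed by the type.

normal-order reduction sequence:
  (\(β : Nat -> Pi (η : Nat). (\(u : Nat). Nat) η). β (succ (succ zero)) zero) (\(α : Nat). \(a : Nat). elimNat (\(q : Nat). Nat) α (\(j : Nat). \(μ : Nat). succ μ) a)
  ~> (\(β : Nat). \(η : Nat). elimNat (\(u : Nat). Nat) β (\(α : Nat). \(a : Nat). succ a) η) (succ (succ zero)) zero
  ~> (\(β : Nat). elimNat (\(η : Nat). Nat) (succ (succ zero)) (\(u : Nat). \(α : Nat). succ α) β) zero
  ~> elimNat (\(β : Nat). Nat) (succ (succ zero)) (\(η : Nat). \(u : Nat). succ u) zero
  ~> succ (succ zero)
inferred type:
  Nat


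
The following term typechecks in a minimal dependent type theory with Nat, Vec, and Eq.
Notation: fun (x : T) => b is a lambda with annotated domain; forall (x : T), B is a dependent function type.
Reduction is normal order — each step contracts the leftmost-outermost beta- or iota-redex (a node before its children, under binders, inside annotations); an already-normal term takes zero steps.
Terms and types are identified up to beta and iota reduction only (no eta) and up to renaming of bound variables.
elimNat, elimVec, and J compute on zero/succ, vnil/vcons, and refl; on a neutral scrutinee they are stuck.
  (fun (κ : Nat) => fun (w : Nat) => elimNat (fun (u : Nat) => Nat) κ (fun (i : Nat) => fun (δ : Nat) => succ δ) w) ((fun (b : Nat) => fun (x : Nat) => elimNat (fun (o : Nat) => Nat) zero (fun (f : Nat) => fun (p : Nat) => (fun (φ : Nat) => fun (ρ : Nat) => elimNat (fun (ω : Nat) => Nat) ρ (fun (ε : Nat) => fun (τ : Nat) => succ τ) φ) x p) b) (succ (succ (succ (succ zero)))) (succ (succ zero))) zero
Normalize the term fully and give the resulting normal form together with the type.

resulting normal form:
  succ (succ (succ (succ (succ (succ (succ (succ zero)))))))
type:
  Nat
observation: reduction starts at a beta-redex, and 54 normal-order steps reach the normal form.


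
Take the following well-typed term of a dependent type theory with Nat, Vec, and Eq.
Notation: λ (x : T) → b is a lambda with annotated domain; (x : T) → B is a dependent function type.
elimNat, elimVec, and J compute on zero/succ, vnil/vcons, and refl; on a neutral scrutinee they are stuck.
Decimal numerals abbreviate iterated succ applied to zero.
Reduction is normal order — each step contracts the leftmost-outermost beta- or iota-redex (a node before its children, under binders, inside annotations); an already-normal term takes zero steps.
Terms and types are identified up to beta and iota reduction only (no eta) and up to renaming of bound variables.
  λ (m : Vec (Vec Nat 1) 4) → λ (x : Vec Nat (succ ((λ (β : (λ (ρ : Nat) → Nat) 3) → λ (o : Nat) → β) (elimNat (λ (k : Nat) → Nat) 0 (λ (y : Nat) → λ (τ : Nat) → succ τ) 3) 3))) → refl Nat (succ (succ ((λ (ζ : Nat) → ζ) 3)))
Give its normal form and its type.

resulting normal form:
  λ (m : Vec (Vec Nat 1) 4) → λ (x : Vec Nat 4) → refl Nat 5
type:
  (m : Vec (Vec Nat 1) 4) → (x : Vec Nat 4) → Eq Nat 5 5


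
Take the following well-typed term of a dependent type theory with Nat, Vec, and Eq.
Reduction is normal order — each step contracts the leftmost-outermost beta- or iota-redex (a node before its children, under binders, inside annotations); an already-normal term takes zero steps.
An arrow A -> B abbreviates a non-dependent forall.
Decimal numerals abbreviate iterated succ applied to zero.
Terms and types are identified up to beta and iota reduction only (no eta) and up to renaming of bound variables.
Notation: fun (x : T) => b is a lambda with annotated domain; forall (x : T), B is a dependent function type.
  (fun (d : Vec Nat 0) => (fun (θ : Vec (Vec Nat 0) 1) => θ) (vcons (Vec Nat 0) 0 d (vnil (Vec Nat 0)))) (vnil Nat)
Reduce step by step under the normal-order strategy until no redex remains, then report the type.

normal-order reduction:
  (fun (d : Vec Nat 0) => (fun (θ : Vec (Vec Nat 0) 1) => θ) (vcons (Vec Nat 0) 0 d (vnil (Vec Nat 0)))) (vnil Nat)
  ~> (fun (d : Vec (Vec Nat 0) 1) => d) (vcons (Vec Nat 0) 0 (vnil Nat) (vnil (Vec Nat 0)))
  ~> vcons (Vec Nat 0) 0 (vnil Nat) (vnil (Vec Nat 0))
the term's type:
  Vec (Vec Nat 0) 1


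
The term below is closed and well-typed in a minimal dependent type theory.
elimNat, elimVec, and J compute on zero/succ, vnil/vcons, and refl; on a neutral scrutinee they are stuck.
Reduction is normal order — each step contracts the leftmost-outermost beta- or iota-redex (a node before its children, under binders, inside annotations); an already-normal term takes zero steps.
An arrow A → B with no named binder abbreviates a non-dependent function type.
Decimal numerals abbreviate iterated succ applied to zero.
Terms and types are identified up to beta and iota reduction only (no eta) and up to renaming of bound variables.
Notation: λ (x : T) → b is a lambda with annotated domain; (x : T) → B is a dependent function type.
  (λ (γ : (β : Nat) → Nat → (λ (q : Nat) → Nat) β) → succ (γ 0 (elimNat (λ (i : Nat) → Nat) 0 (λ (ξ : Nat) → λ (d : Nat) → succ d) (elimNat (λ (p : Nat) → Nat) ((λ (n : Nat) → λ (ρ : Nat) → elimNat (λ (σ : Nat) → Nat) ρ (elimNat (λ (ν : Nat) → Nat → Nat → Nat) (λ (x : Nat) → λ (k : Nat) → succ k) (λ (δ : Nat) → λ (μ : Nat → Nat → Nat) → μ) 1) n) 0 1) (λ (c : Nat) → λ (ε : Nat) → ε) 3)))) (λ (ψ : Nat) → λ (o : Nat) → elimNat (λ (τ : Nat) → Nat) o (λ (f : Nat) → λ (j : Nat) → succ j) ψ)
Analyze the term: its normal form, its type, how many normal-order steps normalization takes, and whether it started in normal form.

reduced normal form:
  2
type:
  Nat
reduction steps (normal order): 21
started in normal form: no
first redex: a beta-redex


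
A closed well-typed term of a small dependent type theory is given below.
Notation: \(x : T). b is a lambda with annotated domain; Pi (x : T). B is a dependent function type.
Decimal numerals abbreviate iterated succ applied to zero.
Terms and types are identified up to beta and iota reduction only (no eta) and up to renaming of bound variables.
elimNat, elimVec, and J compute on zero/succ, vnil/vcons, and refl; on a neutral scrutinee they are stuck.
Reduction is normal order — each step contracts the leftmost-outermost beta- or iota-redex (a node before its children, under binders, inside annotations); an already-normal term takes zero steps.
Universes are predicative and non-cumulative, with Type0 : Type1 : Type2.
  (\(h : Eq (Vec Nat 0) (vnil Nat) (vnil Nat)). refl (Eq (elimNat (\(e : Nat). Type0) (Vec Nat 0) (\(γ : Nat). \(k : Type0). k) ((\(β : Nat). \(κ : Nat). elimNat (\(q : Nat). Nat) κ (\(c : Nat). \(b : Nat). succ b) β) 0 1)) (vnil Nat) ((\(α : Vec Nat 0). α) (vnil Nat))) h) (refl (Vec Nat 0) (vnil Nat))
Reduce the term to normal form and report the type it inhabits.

normal form:
  refl (Eq (Vec Nat 0) (vnil Nat) (vnil Nat)) (refl (Vec Nat 0) (vnil Nat))
the term's type:
  Eq (Eq (Vec Nat 0) (vnil Nat) (vnil Nat)) (refl (Vec Nat 0) (vnil Nat)) (refl (Vec Nat 0) (vnil Nat))
observation: the first redex contracted is a beta-redex; the normal form is reached in 9 normal-order steps.


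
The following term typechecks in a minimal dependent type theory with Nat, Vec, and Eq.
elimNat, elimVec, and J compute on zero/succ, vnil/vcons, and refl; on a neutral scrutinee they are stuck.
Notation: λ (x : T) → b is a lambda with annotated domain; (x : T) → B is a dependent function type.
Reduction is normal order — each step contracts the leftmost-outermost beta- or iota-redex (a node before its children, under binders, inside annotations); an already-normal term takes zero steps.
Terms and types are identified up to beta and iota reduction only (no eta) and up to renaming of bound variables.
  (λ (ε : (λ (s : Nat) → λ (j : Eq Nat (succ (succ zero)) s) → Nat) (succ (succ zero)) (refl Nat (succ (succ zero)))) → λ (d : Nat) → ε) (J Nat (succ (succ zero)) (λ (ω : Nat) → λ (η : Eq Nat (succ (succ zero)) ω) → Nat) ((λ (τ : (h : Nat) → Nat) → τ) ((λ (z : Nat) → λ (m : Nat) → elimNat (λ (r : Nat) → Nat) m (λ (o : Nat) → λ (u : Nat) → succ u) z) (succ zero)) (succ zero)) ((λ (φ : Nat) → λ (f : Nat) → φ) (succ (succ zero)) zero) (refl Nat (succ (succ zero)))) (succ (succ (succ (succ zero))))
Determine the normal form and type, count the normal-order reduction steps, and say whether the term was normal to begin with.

normal form:
  succ (succ zero)
the term's type:
  Nat
reduction steps (normal order): 10
term was already normal: no
first contracted redex: a beta-redex


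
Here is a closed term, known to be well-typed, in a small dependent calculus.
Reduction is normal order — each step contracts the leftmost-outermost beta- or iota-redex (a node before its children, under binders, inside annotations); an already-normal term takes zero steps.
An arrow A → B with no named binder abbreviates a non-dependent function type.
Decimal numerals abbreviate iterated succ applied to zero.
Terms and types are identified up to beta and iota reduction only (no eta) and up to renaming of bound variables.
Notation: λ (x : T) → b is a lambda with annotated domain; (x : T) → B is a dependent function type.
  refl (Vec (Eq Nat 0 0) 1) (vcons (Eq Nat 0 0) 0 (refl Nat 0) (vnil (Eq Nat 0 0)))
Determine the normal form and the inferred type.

normal form:
  refl (Vec (Eq Nat 0 0) 1) (vcons (Eq Nat 0 0) 0 (refl Nat 0) (vnil (Eq Nat 0 0)))
the term's type:
  Eq (Vec (Eq Nat 0 0) 1) (vcons (Eq Nat 0 0) 0 (refl Nat 0) (vnil (Eq Nat 0 0))) (vcons (Eq Nat 0 0) 0 (refl Nat 0) (vnil (Eq Nat 0 0)))
observation: the term is already in normal form.


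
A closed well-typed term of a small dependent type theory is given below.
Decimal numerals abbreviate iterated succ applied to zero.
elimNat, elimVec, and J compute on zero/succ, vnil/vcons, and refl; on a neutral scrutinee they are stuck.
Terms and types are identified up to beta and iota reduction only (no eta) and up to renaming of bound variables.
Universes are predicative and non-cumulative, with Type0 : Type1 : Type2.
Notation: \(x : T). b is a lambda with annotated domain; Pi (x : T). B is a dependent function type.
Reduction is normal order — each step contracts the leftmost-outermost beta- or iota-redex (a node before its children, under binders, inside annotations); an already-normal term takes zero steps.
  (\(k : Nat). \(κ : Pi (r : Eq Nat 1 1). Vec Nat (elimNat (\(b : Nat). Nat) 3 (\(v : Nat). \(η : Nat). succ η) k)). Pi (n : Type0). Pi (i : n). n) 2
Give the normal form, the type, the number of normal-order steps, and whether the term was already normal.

reduced normal form:
  \(k : Pi (κ : Eq Nat 1 1). Vec Nat 5). Pi (r : Type0). Pi (b : r). r
the term's type:
  Pi (k : Pi (κ : Eq Nat 1 1). Vec Nat 5). Type1
reduction steps (normal order): 8
term was already normal: no
first redex: a beta-redex


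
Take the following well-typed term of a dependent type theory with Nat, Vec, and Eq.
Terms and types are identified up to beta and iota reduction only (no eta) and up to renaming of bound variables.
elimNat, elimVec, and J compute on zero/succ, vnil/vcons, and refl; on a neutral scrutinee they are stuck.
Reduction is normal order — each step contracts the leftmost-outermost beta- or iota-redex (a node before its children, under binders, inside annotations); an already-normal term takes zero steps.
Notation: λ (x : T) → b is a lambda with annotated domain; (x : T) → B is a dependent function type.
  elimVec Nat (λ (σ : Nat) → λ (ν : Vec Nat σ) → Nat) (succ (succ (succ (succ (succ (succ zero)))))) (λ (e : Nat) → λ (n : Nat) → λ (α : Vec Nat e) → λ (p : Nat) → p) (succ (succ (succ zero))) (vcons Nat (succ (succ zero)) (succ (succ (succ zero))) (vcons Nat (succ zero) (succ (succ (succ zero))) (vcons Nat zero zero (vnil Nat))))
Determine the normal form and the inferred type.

reduced normal form:
  succ (succ (succ (succ (succ (succ zero)))))
the term's type:
  Nat
observation: 16 normal-order steps normalize the term, beginning with an elimVec iota-redex.


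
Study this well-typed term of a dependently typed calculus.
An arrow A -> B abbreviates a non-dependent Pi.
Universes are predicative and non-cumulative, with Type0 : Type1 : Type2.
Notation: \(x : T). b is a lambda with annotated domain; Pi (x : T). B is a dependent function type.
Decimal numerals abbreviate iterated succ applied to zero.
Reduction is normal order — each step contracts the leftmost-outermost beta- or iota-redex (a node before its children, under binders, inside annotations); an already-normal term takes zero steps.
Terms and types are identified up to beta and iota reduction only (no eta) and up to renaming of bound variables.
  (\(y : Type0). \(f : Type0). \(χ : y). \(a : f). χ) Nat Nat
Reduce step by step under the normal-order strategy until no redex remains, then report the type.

normal-order reduction:
  (\(y : Type0). \(f : Type0). \(χ : y). \(a : f). χ) Nat Nat
  ~> (\(y : Type0). \(f : Nat). \(χ : y). f) Nat
  ~> \(y : Nat). \(f : Nat). y
type:
  Nat -> Nat -> Nat


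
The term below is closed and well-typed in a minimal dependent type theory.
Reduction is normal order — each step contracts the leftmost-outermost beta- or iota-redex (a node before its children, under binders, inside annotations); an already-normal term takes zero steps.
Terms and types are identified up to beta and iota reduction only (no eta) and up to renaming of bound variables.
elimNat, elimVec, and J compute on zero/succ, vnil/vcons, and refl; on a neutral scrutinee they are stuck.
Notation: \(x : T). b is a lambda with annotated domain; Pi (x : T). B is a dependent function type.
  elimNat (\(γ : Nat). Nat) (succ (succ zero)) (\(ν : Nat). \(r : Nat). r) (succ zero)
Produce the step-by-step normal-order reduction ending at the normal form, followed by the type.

normal-order reduction sequence:
  elimNat (\(γ : Nat). Nat) (succ (succ zero)) (\(ν : Nat). \(r : Nat). r) (succ zero)
  ~> (\(γ : Nat). \(ν : Nat). ν) zero (elimNat (\(r : Nat). Nat) (succ (succ zero)) (\(ω : Nat). \(u : Nat). u) zero)
  ~> (\(γ : Nat). γ) (elimNat (\(ν : Nat). Nat) (succ (succ zero)) (\(r : Nat). \(ω : Nat). ω) zero)
  ~> elimNat (\(γ : Nat). Nat) (succ (succ zero)) (\(ν : Nat). \(r : Nat). r) zero
  ~> succ (succ zero)
inferred type:
  Nat


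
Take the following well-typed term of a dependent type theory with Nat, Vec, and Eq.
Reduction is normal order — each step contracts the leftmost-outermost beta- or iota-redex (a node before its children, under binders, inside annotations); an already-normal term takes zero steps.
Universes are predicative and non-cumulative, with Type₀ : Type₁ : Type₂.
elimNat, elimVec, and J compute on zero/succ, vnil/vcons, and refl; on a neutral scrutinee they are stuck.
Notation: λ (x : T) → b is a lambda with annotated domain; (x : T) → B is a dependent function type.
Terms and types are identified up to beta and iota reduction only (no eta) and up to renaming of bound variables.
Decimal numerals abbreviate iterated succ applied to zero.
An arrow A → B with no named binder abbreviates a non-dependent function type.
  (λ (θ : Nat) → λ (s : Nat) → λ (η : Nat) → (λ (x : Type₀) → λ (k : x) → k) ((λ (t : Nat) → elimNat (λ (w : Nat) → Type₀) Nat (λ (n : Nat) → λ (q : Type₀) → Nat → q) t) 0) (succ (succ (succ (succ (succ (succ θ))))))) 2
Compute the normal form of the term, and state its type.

reduced normal form:
  λ (θ : Nat) → λ (s : Nat) → 8
type:
  Nat → Nat → Nat
observation: the first redex contracted is a beta-redex; the normal form is reached in 3 normal-order steps.


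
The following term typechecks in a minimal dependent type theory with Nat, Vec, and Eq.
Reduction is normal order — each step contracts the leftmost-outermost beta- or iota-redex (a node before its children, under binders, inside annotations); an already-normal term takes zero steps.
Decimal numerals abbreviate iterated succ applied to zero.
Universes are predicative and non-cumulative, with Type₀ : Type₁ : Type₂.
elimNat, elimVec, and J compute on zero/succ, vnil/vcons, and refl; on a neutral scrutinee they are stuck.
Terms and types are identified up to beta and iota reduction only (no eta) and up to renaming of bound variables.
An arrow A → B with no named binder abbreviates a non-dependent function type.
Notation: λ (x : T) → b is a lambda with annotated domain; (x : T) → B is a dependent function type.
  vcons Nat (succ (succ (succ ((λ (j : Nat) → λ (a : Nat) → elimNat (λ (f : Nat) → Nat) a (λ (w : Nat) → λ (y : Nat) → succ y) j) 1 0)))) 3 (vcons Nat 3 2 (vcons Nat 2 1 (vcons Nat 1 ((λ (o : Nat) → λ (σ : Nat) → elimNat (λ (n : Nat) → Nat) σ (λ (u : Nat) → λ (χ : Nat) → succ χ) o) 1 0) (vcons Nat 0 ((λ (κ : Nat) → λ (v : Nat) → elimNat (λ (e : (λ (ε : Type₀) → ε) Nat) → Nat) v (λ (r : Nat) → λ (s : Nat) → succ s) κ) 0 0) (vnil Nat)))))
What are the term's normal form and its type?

reduced normal form:
  vcons Nat 4 3 (vcons Nat 3 2 (vcons Nat 2 1 (vcons Nat 1 1 (vcons Nat 0 0 (vnil Nat)))))
type:
  Vec Nat 5


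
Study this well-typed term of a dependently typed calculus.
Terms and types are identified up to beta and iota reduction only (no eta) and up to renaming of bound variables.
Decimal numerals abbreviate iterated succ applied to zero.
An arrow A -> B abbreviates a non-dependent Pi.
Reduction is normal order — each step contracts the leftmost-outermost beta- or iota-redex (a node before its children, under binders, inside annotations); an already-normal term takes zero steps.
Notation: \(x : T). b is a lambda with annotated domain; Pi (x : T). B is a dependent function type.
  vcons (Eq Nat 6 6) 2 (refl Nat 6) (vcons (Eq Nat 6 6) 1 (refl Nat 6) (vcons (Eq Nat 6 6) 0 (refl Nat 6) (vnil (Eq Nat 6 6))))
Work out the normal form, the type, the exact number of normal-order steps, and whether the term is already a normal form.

resulting normal form:
  vcons (Eq Nat 6 6) 2 (refl Nat 6) (vcons (Eq Nat 6 6) 1 (refl Nat 6) (vcons (Eq Nat 6 6) 0 (refl Nat 6) (vnil (Eq Nat 6 6))))
inferred type:
  Vec (Eq Nat 6 6) 3
normal-order step count: 0
already normal: yes


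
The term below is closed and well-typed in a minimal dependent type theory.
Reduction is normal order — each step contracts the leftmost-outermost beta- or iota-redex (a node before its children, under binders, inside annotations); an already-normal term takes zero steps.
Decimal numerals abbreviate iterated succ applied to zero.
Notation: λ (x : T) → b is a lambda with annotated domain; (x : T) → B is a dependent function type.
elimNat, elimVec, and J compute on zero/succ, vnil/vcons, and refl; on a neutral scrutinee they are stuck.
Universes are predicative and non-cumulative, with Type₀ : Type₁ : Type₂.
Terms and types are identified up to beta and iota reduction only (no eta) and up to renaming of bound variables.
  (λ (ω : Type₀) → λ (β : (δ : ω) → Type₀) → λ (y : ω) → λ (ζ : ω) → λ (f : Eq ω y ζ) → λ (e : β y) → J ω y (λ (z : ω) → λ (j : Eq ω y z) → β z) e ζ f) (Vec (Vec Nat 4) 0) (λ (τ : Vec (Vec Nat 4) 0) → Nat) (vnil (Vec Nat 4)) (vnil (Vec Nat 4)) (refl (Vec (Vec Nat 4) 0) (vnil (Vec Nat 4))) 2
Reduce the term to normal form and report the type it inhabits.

resulting normal form:
  2
type:
  Nat


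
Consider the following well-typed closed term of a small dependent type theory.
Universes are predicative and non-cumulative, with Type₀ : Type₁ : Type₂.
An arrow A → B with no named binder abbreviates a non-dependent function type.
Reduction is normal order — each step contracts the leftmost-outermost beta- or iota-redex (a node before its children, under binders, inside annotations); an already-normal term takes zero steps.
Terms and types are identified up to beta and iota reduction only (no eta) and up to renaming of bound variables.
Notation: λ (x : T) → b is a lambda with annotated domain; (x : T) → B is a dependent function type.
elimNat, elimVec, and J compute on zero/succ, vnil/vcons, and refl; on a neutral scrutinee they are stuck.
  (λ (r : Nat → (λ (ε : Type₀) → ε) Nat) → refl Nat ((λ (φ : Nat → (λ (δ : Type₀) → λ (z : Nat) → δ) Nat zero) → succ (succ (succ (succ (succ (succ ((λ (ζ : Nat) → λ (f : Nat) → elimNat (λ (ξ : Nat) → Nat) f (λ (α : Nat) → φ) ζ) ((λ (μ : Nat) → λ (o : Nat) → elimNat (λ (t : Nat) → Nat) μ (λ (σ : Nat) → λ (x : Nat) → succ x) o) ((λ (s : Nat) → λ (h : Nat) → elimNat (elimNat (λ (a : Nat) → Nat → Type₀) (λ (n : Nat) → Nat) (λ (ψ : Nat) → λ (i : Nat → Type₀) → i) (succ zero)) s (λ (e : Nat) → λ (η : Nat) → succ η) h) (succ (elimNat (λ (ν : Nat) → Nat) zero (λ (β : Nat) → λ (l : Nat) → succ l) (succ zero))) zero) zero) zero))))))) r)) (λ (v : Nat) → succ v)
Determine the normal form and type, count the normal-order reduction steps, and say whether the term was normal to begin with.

reduced normal form:
  refl Nat (succ (succ (succ (succ (succ (succ (succ (succ zero))))))))
the term's type:
  Eq Nat (succ (succ (succ (succ (succ (succ (succ (succ zero)))))))) (succ (succ (succ (succ (succ (succ (succ (succ zero))))))))
steps to reach normal form (normal order): 21
started in normal form: no
first redex: a beta-redex


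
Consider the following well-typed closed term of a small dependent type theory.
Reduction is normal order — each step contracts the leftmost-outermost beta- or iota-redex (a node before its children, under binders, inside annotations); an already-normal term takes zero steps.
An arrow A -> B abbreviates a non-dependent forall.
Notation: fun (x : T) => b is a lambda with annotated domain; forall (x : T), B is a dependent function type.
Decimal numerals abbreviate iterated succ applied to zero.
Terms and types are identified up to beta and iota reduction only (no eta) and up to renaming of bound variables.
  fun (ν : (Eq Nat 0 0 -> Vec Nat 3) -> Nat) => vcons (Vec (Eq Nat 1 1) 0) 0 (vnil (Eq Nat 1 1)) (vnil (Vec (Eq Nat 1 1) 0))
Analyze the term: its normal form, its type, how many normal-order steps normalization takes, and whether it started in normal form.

normal form:
  fun (ν : (Eq Nat 0 0 -> Vec Nat 3) -> Nat) => vcons (Vec (Eq Nat 1 1) 0) 0 (vnil (Eq Nat 1 1)) (vnil (Vec (Eq Nat 1 1) 0))
type:
  ((Eq Nat 0 0 -> Vec Nat 3) -> Nat) -> Vec (Vec (Eq Nat 1 1) 0) 1
normal-order step count: 0
term was already normal: yes


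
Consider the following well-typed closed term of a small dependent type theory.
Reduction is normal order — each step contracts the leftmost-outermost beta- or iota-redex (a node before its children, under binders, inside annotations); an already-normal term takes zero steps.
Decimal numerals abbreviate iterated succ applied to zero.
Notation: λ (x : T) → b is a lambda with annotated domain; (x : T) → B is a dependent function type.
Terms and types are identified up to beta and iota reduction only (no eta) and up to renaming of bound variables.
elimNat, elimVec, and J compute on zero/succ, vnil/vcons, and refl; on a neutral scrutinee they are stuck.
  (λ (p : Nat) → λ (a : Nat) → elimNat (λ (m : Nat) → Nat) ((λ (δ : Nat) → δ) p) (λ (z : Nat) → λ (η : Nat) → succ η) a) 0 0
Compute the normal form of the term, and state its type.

resulting normal form:
  0
inferred type:
  Nat


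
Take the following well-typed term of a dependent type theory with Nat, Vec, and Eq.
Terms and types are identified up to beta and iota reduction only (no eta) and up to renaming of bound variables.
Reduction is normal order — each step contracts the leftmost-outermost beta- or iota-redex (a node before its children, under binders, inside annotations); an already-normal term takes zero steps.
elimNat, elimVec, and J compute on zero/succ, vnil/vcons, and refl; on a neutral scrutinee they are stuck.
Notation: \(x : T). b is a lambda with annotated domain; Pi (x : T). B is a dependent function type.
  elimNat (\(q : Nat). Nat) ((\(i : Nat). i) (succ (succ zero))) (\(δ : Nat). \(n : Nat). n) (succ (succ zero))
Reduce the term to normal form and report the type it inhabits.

normal form:
  succ (succ zero)
type:
  Nat
observation: normalization takes exactly 8 steps under the normal-order strategy.


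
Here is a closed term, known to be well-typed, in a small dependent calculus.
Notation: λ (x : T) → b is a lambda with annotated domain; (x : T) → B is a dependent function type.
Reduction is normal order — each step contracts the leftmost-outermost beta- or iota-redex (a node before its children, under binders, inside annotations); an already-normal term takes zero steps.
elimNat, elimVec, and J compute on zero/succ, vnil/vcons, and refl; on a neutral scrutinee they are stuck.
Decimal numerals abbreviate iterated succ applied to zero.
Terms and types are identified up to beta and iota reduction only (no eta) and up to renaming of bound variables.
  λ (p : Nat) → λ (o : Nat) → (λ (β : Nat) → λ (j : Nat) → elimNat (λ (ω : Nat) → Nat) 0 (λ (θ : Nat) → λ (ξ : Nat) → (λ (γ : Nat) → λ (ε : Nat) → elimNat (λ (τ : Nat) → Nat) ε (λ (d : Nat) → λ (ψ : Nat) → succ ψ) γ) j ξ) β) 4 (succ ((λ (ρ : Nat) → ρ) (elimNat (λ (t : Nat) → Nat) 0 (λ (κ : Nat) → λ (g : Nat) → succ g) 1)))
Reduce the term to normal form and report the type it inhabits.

resulting normal form:
  λ (p : Nat) → λ (o : Nat) → 8
inferred type:
  (p : Nat) → (o : Nat) → Nat
observation: the term reaches its normal form after 71 normal-order steps.


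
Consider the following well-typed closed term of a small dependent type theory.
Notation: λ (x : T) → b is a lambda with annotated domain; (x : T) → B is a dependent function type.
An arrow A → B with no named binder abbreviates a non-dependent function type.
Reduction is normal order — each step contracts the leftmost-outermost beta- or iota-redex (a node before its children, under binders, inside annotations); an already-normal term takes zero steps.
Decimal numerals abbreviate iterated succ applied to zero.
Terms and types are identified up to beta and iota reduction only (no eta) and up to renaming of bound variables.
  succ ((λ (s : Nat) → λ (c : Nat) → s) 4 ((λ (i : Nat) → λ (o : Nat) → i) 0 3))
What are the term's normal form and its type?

normal form:
  5
the term's type:
  Nat
observation: 2 normal-order steps separate the term from its normal form.


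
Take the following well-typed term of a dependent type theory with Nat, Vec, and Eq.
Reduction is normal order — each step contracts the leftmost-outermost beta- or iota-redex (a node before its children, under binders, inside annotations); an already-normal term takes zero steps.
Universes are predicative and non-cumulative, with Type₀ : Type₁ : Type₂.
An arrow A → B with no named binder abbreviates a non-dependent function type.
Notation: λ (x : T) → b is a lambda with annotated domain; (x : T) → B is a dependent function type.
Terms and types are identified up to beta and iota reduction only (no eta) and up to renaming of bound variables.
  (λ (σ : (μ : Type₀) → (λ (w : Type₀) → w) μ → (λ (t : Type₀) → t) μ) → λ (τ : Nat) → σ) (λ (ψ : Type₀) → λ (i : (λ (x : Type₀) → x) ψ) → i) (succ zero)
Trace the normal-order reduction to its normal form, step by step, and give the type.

reduction (normal order):
  (λ (σ : (μ : Type₀) → (λ (w : Type₀) → w) μ → (λ (t : Type₀) → t) μ) → λ (τ : Nat) → σ) (λ (ψ : Type₀) → λ (i : (λ (x : Type₀) → x) ψ) → i) (succ zero)
  ~> (λ (σ : Nat) → λ (μ : Type₀) → λ (w : (λ (t : Type₀) → t) μ) → w) (succ zero)
  ~> λ (σ : Type₀) → λ (μ : (λ (w : Type₀) → w) σ) → μ
  ~> λ (σ : Type₀) → λ (μ : σ) → μ
inferred type:
  (σ : Type₀) → σ → σ


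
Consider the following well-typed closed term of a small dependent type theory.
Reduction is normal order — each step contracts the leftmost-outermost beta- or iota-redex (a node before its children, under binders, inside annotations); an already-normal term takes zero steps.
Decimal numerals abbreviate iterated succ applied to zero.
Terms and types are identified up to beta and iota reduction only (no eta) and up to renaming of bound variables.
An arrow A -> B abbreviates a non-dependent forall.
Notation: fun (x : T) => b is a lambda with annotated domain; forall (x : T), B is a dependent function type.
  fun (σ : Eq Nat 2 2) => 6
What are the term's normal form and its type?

reduced normal form:
  fun (σ : Eq Nat 2 2) => 6
the term's type:
  Eq Nat 2 2 -> Nat
observation: the term is already in normal form.


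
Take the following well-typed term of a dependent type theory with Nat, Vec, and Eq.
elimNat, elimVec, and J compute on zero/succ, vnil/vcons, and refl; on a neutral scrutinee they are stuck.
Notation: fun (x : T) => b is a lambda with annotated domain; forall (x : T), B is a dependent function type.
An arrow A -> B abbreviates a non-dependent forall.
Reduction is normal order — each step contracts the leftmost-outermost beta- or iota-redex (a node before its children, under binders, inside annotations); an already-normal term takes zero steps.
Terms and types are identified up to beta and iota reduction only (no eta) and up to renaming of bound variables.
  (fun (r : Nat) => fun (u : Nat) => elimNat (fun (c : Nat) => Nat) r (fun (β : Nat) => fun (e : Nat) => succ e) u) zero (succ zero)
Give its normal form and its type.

reduced normal form:
  succ zero
the term's type:
  Nat


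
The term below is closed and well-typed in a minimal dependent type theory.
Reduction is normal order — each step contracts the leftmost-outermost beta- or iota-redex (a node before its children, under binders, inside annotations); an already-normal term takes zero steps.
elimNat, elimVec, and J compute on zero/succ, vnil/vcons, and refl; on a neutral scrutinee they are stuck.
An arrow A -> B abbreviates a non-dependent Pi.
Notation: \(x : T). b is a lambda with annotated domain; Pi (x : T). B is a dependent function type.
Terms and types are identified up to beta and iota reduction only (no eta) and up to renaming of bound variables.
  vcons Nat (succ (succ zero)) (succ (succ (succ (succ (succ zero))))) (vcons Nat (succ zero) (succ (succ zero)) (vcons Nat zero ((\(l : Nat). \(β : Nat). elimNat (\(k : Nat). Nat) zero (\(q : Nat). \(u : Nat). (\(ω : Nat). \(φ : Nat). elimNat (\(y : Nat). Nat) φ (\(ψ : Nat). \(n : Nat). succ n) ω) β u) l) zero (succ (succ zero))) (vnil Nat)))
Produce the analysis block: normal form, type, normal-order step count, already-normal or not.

resulting normal form:
  vcons Nat (succ (succ zero)) (succ (succ (succ (succ (succ zero))))) (vcons Nat (succ zero) (succ (succ zero)) (vcons Nat zero zero (vnil Nat)))
the term's type:
  Vec Nat (succ (succ (succ zero)))
steps to reach normal form (normal order): 3
term was already normal: no
first redex: a beta-redex


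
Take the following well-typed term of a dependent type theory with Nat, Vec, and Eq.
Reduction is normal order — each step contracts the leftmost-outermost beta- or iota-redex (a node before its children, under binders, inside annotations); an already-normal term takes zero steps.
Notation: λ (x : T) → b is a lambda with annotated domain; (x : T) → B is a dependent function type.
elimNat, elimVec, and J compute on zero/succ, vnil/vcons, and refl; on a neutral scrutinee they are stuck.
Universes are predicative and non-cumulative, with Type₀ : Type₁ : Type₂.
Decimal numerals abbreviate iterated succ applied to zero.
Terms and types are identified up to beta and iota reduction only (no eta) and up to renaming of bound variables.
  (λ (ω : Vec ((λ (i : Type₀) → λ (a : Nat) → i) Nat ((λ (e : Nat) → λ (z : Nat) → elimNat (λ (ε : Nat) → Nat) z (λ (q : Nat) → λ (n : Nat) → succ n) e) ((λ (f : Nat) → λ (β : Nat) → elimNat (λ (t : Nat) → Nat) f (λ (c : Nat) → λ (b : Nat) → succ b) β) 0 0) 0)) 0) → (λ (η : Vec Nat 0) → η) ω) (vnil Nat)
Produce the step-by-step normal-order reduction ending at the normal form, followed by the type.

normal-order reduction sequence:
  (λ (ω : Vec ((λ (i : Type₀) → λ (a : Nat) → i) Nat ((λ (e : Nat) → λ (z : Nat) → elimNat (λ (ε : Nat) → Nat) z (λ (q : Nat) → λ (n : Nat) → succ n) e) ((λ (f : Nat) → λ (β : Nat) → elimNat (λ (t : Nat) → Nat) f (λ (c : Nat) → λ (b : Nat) → succ b) β) 0 0) 0)) 0) → (λ (η : Vec Nat 0) → η) ω) (vnil Nat)
  ~> (λ (ω : Vec Nat 0) → ω) (vnil Nat)
  ~> vnil Nat
type:
  Vec Nat 0
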